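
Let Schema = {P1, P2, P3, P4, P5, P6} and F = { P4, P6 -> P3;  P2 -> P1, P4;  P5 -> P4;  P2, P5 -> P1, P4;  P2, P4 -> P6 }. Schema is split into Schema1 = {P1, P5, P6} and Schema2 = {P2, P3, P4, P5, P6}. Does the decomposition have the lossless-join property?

No

Common attributes: Schema1 ∩ Schema2 = {P5, P6}.
Closure of {P5, P6}: P5 → P4 applies, adding P4; P4, P6 → P3 applies, adding P3. So (P5, P6)⁺ = {P3, P4, P5, P6}.
The closure contains neither all of Schema1 = {P1, P5, P6} nor all of Schema2 = {P2, P3, P4, P5, P6}, so the common attributes are not a superkey of either fragment. The join is lossy.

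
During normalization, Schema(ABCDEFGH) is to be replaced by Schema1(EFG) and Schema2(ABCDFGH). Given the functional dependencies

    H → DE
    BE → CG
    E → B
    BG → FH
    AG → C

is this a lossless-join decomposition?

No

Common attributes: Schema1 ∩ Schema2 = {FG}.
No dependency enlarges {FG}, so (FG)⁺ = {FG}.
The closure contains neither all of Schema1 = {EFG} nor all of Schema2 = {ABCDFGH}, so the common attributes are not a superkey of either fragment. The join is lossy.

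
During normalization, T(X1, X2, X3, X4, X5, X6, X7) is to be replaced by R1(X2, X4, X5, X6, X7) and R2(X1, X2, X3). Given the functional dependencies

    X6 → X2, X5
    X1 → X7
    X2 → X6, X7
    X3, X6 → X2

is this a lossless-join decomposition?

No

Common attributes: R1 ∩ R2 = {X2}.
Closure of {X2}: X2 → X6, X7 applies, adding X6, X7; X6 → X2, X5 applies, adding X5. So (X2)⁺ = {X2, X5, X6, X7}.
The closure contains neither all of R1 = {X2, X4, X5, X6, X7} nor all of R2 = {X1, X2, X3}, so the common attributes are not a superkey of either fragment. The join is lossy.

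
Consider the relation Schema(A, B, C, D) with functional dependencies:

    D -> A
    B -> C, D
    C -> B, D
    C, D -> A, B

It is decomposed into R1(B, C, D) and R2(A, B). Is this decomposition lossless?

Common attributes: R1 ∩ R2 = {B}.
Closure of {B}: B → C, D applies, adding C, D; C, D → A, B applies, adding A. So (B)⁺ = {A, B, C, D}.
This closure contains every attribute of R1, so R1 ∩ R2 → R1. The join is lossless.

Yes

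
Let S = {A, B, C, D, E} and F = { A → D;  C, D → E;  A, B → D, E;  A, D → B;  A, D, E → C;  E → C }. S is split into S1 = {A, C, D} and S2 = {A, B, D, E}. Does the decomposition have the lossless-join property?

Common attributes: S1 ∩ S2 = {A, D}.
Closure of {A, D}: A, D → B applies, adding B; A, B → D, E applies, adding E; A, D, E → C applies, adding C. So (A, D)⁺ = {A, B, C, D, E}.
This closure contains every attribute of S1, so S1 ∩ S2 → S1. The join is lossless.

Yes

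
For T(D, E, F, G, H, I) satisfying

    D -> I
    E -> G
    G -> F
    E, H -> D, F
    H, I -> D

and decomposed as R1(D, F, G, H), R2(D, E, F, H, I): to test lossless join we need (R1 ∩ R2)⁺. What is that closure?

D, F, H, I

R1 ∩ R2 = {D, F, H}.
D → I applies, adding I
Closure: {D, F, H, I}.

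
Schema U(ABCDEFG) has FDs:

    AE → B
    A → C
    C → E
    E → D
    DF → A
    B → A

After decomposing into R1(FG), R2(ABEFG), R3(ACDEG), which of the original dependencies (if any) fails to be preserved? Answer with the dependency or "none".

DF → A

Check DF → A: no single fragment contains all of {ADF}, and the restricted closure of {DF} across the fragments never reaches {A}.
AE → B is preserved.
A → C is preserved.
C → E is preserved.
E → D is preserved.
B → A is preserved.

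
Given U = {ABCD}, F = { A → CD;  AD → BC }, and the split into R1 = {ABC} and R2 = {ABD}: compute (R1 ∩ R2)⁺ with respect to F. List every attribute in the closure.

ABCD

R1 ∩ R2 = {AB}.
A → CD applies, adding CD
Closure: {ABCD}.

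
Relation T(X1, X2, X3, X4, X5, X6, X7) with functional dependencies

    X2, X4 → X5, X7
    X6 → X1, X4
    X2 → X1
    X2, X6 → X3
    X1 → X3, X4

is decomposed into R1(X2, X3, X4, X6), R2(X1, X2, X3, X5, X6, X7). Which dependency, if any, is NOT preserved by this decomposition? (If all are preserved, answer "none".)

X1 → X3, X4

Check X1 → X3, X4: no single fragment contains all of {X1, X3, X4}, and the restricted closure of {X1} across the fragments never reaches {X3, X4}.
X2, X4 → X5, X7 is preserved.
X6 → X1, X4 is preserved.
X2 → X1 is preserved.
X2, X6 → X3 is preserved.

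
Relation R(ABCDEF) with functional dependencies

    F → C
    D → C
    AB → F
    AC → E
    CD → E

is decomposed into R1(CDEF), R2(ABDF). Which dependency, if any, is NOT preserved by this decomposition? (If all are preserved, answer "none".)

Check AC → E: no single fragment contains all of {ACE}, and the restricted closure of {AC} across the fragments never reaches {E}.
F → C is preserved.
D → C is preserved.
AB → F is preserved.
CD → E is preserved.

AC → E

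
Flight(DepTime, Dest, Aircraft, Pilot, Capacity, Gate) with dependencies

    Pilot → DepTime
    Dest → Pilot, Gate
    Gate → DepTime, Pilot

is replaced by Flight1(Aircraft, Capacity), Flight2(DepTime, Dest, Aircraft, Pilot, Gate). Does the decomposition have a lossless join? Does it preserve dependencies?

Lossless test: (Aircraft)⁺ = {Aircraft}, which is a superkey of neither fragment — lossy.
Dependency preservation: every FD's attributes lie within a single fragment, so each can be enforced locally — preserved.

lossy but dependency-preserving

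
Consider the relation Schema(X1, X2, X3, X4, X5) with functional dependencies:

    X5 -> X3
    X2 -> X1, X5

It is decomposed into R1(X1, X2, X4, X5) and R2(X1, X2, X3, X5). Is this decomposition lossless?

Common attributes: R1 ∩ R2 = {X1, X2, X5}.
Closure of {X1, X2, X5}: X5 → X3 applies, adding X3. So (X1, X2, X5)⁺ = {X1, X2, X3, X5}.
This closure contains every attribute of R2, so R1 ∩ R2 → R2. The join is lossless.

Yes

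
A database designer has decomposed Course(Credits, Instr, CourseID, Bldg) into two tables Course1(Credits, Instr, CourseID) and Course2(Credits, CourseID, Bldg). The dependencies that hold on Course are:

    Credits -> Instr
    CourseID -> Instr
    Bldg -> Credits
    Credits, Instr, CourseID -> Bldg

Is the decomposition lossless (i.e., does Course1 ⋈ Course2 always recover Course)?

Yes

Common attributes: Course1 ∩ Course2 = {Credits, CourseID}.
Closure of {Credits, CourseID}: Credits → Instr applies, adding Instr; Credits, Instr, CourseID → Bldg applies, adding Bldg. So (Credits, CourseID)⁺ = {Credits, Instr, CourseID, Bldg}.
This closure contains every attribute of Course1, so Course1 ∩ Course2 → Course1. The join is lossless.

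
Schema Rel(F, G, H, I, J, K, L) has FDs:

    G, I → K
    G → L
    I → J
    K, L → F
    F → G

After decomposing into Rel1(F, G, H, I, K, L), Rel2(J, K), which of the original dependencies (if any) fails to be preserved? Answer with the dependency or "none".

Check I → J: no single fragment contains all of {I, J}, and the restricted closure of {I} across the fragments never reaches {J}.
G, I → K is preserved.
G → L is preserved.
K, L → F is preserved.
F → G is preserved.

I → J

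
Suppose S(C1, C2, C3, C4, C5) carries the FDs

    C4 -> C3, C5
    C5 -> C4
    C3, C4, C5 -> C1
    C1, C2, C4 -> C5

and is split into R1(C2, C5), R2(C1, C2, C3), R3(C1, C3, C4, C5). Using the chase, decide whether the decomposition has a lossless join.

Chase test. Columns are C1, C2, C3, C4, C5; row i has aⱼ where attribute j ∈ Ri, else bᵢⱼ.
Initial tableau (one row per fragment):
  row 1: b11 a2 b13 b14 a5
  row 2: a1 a2 a3 b24 b25
  row 3: a1 b32 a3 a4 a5
Rows 1 and 3 agree on C5; apply C5→C4 and equate their C4 entries.
Rows 1 and 3 agree on C4; apply C4→C3, C5 and equate their C3, C5 entries.
Rows 1 and 3 agree on C3, C4, C5; apply C3, C4, C5→C1 and equate their C1 entries.
Row 1 is now all distinguished symbols — the join is lossless.

Yes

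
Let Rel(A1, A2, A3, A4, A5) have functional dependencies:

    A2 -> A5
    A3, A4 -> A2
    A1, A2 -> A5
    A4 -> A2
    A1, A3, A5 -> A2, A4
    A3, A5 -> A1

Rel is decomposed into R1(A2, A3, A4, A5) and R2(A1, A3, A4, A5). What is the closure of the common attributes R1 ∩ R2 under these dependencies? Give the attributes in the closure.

A1, A2, A3, A4, A5

R1 ∩ R2 = {A3, A4, A5}.
A3, A4 → A2 applies, adding A2
A3, A5 → A1 applies, adding A1
Closure: {A1, A2, A3, A4, A5}.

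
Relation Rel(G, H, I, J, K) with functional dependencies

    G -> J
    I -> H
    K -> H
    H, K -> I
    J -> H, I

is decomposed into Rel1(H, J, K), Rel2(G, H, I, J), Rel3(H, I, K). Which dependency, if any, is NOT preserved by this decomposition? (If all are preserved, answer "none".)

G → J lies within Rel2.
I → H lies within Rel2.
K → H lies within Rel1.
H, K → I lies within Rel3.
J → H, I lies within Rel2.
Every dependency is enforceable on the fragments, so the decomposition is dependency-preserving.

none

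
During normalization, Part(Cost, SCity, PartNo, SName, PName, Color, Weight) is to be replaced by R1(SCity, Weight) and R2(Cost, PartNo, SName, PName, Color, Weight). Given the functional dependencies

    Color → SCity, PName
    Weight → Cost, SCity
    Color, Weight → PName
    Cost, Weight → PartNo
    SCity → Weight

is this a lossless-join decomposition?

Common attributes: R1 ∩ R2 = {Weight}.
Closure of {Weight}: Weight → Cost, SCity applies, adding Cost, SCity; Cost, Weight → PartNo applies, adding PartNo. So (Weight)⁺ = {Cost, SCity, PartNo, Weight}.
This closure contains every attribute of R1, so R1 ∩ R2 → R1. The join is lossless.

Yes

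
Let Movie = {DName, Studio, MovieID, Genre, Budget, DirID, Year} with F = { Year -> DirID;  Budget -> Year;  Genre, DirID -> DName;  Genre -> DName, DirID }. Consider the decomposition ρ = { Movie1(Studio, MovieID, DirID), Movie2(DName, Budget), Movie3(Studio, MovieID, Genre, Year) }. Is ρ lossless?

Chase test. Columns are DName, Studio, MovieID, Genre, Budget, DirID, Year; row i has aⱼ where attribute j ∈ Moviei, else bᵢⱼ.
Initial tableau (one row per fragment):
  row 1: b11 a2 a3 b14 b15 a6 b17
  row 2: a1 b22 b23 b24 a5 b26 b27
  row 3: b31 a2 a3 a4 b35 b36 a7
No row becomes fully distinguished — the join is lossy.

No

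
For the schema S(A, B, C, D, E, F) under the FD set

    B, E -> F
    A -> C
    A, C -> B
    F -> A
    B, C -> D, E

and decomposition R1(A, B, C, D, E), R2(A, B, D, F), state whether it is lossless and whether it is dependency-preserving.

lossless and dependency-preserving

Lossless test: (A, B, D)⁺ = {A, B, C, D, E, F}, which contains all of one fragment — lossless.
Dependency preservation: B, E → F is not contained in any single fragment, but the restricted closure of its left-hand side across the fragments still reaches the right-hand side; the remaining FDs each lie inside some fragment. All dependencies are preserved.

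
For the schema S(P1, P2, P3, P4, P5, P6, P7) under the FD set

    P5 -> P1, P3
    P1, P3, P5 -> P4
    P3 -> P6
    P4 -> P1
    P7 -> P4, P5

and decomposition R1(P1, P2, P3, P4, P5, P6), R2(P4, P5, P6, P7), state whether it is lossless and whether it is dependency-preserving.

lossy but dependency-preserving

Lossless test: (P4, P5, P6)⁺ = {P1, P3, P4, P5, P6}, which is a superkey of neither fragment — lossy.
Dependency preservation: every FD's attributes lie within a single fragment, so each can be enforced locally — preserved.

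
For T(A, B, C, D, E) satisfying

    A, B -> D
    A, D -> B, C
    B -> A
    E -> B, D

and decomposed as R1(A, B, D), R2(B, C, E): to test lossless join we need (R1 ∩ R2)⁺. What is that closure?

R1 ∩ R2 = {B}.
B → A applies, adding A
A, B → D applies, adding D
A, D → B, C applies, adding C
Closure: {A, B, C, D}.

A, B, C, D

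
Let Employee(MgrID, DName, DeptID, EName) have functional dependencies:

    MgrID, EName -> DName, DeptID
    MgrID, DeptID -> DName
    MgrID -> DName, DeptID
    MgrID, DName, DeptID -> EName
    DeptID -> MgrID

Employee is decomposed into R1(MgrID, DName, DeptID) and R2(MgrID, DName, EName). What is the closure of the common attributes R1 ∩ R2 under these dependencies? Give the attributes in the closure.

MgrID, DName, DeptID, EName

R1 ∩ R2 = {MgrID, DName}.
MgrID → DName, DeptID applies, adding DeptID
MgrID, DName, DeptID → EName applies, adding EName
Closure: {MgrID, DName, DeptID, EName}.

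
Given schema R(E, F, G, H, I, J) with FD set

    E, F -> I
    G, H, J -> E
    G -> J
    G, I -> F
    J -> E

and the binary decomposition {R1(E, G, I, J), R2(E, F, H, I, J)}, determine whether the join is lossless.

Common attributes: R1 ∩ R2 = {E, I, J}.
No dependency enlarges {E, I, J}, so (E, I, J)⁺ = {E, I, J}.
The closure contains neither all of R1 = {E, G, I, J} nor all of R2 = {E, F, H, I, J}, so the common attributes are not a superkey of either fragment. The join is lossy.

No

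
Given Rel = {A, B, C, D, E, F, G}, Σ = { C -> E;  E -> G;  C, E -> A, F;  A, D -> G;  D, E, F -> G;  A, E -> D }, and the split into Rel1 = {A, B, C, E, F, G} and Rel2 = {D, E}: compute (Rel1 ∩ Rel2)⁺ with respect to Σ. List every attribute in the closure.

E, G

Rel1 ∩ Rel2 = {E}.
E → G applies, adding G
Closure: {E, G}.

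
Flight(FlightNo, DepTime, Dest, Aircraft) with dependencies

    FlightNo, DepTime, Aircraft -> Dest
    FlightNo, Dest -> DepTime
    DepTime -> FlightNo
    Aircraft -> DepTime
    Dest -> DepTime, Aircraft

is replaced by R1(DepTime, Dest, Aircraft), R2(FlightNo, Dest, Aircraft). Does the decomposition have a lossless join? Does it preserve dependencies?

Lossless test: (Dest, Aircraft)⁺ = {FlightNo, DepTime, Dest, Aircraft}, which contains all of one fragment — lossless.
Dependency preservation: the restricted closure of {DepTime} across the fragments never reaches {FlightNo}, so DepTime → FlightNo cannot be enforced without a join — not preserved.

lossless but not dependency-preserving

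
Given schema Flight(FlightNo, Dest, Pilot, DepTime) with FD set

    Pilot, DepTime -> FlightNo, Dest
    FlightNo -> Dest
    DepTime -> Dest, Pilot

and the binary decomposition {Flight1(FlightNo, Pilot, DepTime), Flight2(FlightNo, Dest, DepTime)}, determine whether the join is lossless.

Yes

Common attributes: Flight1 ∩ Flight2 = {FlightNo, DepTime}.
Closure of {FlightNo, DepTime}: FlightNo → Dest applies, adding Dest; DepTime → Dest, Pilot applies, adding Pilot. So (FlightNo, DepTime)⁺ = {FlightNo, Dest, Pilot, DepTime}.
This closure contains every attribute of Flight1, so Flight1 ∩ Flight2 → Flight1. The join is lossless.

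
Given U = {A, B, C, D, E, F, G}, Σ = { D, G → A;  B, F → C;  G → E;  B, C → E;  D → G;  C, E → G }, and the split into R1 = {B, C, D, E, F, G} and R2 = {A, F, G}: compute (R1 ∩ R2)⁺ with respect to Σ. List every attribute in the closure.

E, F, G

R1 ∩ R2 = {F, G}.
G → E applies, adding E
Closure: {E, F, G}.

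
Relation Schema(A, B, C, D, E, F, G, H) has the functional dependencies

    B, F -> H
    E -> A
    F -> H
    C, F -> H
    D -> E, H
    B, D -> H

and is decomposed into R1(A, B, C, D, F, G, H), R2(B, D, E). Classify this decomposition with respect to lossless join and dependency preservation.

Lossless test: (B, D)⁺ = {A, B, D, E, H}, which contains all of one fragment — lossless.
Dependency preservation: the restricted closure of {E} across the fragments never reaches {A}, so E → A cannot be enforced without a join — not preserved.

lossless but not dependency-preserving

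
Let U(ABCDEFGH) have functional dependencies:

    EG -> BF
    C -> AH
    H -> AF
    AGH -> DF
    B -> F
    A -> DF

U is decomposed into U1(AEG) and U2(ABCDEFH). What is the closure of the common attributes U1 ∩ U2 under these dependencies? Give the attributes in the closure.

U1 ∩ U2 = {AE}.
A → DF applies, adding DF
Closure: {ADEF}.

ADEF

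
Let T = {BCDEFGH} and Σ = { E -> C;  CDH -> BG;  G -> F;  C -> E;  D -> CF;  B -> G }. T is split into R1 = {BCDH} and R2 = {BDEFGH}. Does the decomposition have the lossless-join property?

Yes

Common attributes: R1 ∩ R2 = {BDH}.
Closure of {BDH}: D → CF applies, adding CF; B → G applies, adding G; C → E applies, adding E. So (BDH)⁺ = {BCDEFGH}.
This closure contains every attribute of R1, so R1 ∩ R2 → R1. The join is lossless.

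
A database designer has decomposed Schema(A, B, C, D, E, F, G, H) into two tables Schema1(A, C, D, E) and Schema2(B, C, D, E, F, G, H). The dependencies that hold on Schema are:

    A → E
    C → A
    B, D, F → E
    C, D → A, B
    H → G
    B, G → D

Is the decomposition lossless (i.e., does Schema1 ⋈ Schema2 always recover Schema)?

Common attributes: Schema1 ∩ Schema2 = {C, D, E}.
Closure of {C, D, E}: C → A applies, adding A; C, D → A, B applies, adding B. So (C, D, E)⁺ = {A, B, C, D, E}.
This closure contains every attribute of Schema1, so Schema1 ∩ Schema2 → Schema1. The join is lossless.

Yes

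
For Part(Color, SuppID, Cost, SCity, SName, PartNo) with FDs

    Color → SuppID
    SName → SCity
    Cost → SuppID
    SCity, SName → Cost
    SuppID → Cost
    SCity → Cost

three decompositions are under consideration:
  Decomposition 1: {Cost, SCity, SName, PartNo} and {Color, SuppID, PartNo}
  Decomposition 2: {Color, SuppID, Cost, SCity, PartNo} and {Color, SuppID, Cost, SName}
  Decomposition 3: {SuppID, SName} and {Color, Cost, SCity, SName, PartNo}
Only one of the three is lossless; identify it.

Decomposition 3

Decomposition 1: common = {PartNo}, closure = {PartNo} → lossy.
Decomposition 2: common = {Color, SuppID, Cost}, closure = {Color, SuppID, Cost} → lossy.
Decomposition 3: common = {SName}, closure = {SuppID, Cost, SCity, SName} → lossless.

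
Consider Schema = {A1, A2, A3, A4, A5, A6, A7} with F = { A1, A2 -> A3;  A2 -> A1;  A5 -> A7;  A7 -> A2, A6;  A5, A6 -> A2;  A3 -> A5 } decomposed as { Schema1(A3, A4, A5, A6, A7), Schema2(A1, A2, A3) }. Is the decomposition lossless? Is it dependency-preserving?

Lossless test: (A3)⁺ = {A1, A2, A3, A5, A6, A7}, which contains all of one fragment — lossless.
Dependency preservation: A7 → A2, A6; A5, A6 → A2 are not contained in any single fragment, but the restricted closure of each left-hand side across the fragments still reaches the right-hand side; the remaining FDs each lie inside some fragment. All dependencies are preserved.

lossless and dependency-preserving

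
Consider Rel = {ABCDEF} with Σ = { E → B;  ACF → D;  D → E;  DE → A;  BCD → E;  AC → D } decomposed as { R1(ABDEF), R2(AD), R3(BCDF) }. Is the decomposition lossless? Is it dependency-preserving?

Lossless test (chase): Rows 1 and 2 agree on D; apply D→E and equate their E entries. Rows 1 and 3 agree on D; apply D→E and equate their E entries. Rows 1 and 3 agree on DE; apply DE→A and equate their A entries. Rows 1 and 2 agree on E; apply E→B and equate their B entries. Row 3 is now all distinguished symbols — the join is lossless.
Dependency preservation: the restricted closure of {ACF} across the fragments never reaches {D}, so ACF → D cannot be enforced without a join — not preserved.

lossless but not dependency-preserving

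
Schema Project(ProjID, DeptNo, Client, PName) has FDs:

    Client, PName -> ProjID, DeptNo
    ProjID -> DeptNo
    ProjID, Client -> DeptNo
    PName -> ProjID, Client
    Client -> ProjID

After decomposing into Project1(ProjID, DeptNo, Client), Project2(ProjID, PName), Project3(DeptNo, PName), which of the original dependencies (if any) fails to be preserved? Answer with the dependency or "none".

PName -> ProjID, Client

Check PName → ProjID, Client: no single fragment contains all of {ProjID, Client, PName}, and the restricted closure of {PName} across the fragments never reaches {ProjID, Client}.
Client, PName → ProjID, DeptNo is preserved.
ProjID → DeptNo is preserved.
ProjID, Client → DeptNo is preserved.
Client → ProjID is preserved.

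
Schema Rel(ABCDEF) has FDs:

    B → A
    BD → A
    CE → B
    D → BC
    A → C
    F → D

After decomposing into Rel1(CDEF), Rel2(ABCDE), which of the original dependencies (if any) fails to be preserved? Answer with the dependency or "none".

none

B → A lies within Rel2.
BD → A lies within Rel2.
CE → B lies within Rel2.
D → BC lies within Rel2.
A → C lies within Rel2.
F → D lies within Rel1.
Every dependency is enforceable on the fragments, so the decomposition is dependency-preserving.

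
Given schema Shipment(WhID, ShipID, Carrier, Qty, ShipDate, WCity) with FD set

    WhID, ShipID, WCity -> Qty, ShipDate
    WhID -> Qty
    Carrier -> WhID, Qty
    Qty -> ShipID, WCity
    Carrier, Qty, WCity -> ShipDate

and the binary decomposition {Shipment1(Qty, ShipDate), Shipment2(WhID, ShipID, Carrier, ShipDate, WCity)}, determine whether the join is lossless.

No

Common attributes: Shipment1 ∩ Shipment2 = {ShipDate}.
No dependency enlarges {ShipDate}, so (ShipDate)⁺ = {ShipDate}.
The closure contains neither all of Shipment1 = {Qty, ShipDate} nor all of Shipment2 = {WhID, ShipID, Carrier, ShipDate, WCity}, so the common attributes are not a superkey of either fragment. The join is lossy.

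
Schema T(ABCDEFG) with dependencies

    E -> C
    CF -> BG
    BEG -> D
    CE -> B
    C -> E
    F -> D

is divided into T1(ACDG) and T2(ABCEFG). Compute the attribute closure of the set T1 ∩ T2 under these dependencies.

ABCDEG

T1 ∩ T2 = {ACG}.
C → E applies, adding E
CE → B applies, adding B
BEG → D applies, adding D
Closure: {ABCDEG}.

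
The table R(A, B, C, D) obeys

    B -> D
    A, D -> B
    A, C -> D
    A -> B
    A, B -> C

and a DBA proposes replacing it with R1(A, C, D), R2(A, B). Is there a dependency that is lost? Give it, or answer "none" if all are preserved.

Check B → D: no single fragment contains all of {B, D}, and the restricted closure of {B} across the fragments never reaches {D}.
A, D → B is preserved.
A, C → D is preserved.
A → B is preserved.
A, B → C is preserved.

B -> D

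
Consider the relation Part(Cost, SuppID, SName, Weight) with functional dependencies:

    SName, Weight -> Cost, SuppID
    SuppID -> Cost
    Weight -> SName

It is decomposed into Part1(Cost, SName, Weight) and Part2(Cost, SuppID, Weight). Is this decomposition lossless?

Common attributes: Part1 ∩ Part2 = {Cost, Weight}.
Closure of {Cost, Weight}: Weight → SName applies, adding SName; SName, Weight → Cost, SuppID applies, adding SuppID. So (Cost, Weight)⁺ = {Cost, SuppID, SName, Weight}.
This closure contains every attribute of Part1, so Part1 ∩ Part2 → Part1. The join is lossless.

Yes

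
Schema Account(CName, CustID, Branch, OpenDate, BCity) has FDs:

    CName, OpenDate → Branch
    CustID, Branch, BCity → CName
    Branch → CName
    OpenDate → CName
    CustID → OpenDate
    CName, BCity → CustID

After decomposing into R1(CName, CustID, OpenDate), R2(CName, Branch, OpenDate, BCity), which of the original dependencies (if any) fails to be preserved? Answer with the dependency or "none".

Check CName, BCity → CustID: no single fragment contains all of {CName, CustID, BCity}, and the restricted closure of {CName, BCity} across the fragments never reaches {CustID}.
CName, OpenDate → Branch is preserved.
CustID, Branch, BCity → CName is preserved.
Branch → CName is preserved.
OpenDate → CName is preserved.
CustID → OpenDate is preserved.

CName, BCity → CustID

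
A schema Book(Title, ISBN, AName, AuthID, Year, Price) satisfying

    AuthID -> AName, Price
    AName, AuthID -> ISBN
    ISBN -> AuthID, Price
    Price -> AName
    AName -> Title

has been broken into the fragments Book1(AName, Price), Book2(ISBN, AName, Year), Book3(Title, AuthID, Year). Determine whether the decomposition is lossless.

No

Chase test. Columns are Title, ISBN, AName, AuthID, Year, Price; row i has aⱼ where attribute j ∈ Booki, else bᵢⱼ.
Initial tableau (one row per fragment):
  row 1: b11 b12 a3 b14 b15 a6
  row 2: b21 a2 a3 b24 a5 b26
  row 3: a1 b32 b33 a4 a5 b36
Rows 1 and 2 agree on AName; apply AName→Title and equate their Title entries.
No row becomes fully distinguished — the join is lossy.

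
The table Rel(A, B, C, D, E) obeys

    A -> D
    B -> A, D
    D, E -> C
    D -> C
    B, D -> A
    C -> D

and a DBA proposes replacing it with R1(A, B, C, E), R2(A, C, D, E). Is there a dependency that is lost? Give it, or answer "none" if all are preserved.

A → D lies within R2.
B → A, D: restricted closure across fragments reaches A, D.
D, E → C lies within R2.
D → C lies within R2.
B, D → A: restricted closure across fragments reaches A.
C → D lies within R2.
Every dependency is enforceable on the fragments, so the decomposition is dependency-preserving.

none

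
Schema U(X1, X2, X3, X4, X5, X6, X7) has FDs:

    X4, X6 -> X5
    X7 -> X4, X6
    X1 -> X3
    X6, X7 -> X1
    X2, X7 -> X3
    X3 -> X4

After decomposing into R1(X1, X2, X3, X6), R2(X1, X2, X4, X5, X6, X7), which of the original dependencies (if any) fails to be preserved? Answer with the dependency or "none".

Check X3 → X4: no single fragment contains all of {X3, X4}, and the restricted closure of {X3} across the fragments never reaches {X4}.
X4, X6 → X5 is preserved.
X7 → X4, X6 is preserved.
X1 → X3 is preserved.
X6, X7 → X1 is preserved.
X2, X7 → X3 is preserved.

X3 -> X4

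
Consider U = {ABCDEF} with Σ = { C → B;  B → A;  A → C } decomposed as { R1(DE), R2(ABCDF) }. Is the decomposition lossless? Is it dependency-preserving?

lossy but dependency-preserving

Lossless test: (D)⁺ = {D}, which is a superkey of neither fragment — lossy.
Dependency preservation: every FD's attributes lie within a single fragment, so each can be enforced locally — preserved.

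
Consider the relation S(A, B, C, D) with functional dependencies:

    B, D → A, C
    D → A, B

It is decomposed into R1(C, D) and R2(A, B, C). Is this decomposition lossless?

Common attributes: R1 ∩ R2 = {C}.
No dependency enlarges {C}, so (C)⁺ = {C}.
The closure contains neither all of R1 = {C, D} nor all of R2 = {A, B, C}, so the common attributes are not a superkey of either fragment. The join is lossy.

No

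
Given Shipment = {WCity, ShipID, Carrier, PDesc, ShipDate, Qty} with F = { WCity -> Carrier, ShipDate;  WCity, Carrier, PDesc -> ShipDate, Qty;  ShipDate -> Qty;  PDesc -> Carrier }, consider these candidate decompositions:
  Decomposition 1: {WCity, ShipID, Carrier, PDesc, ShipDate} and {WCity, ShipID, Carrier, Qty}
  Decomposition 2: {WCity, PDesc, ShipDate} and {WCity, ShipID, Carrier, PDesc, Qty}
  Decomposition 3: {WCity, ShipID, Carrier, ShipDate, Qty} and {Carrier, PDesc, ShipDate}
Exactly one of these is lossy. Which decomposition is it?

Decomposition 3

Decomposition 1: common = {WCity, ShipID, Carrier}, closure = {WCity, ShipID, Carrier, ShipDate, Qty} → lossless.
Decomposition 2: common = {WCity, PDesc}, closure = {WCity, Carrier, PDesc, ShipDate, Qty} → lossless.
Decomposition 3: common = {Carrier, ShipDate}, closure = {Carrier, ShipDate, Qty} → lossy.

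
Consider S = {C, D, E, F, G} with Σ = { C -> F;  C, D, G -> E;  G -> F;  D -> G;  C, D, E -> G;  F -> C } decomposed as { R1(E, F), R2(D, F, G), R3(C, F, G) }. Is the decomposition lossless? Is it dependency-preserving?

Lossless test (chase): Rows 1 and 2 agree on F; apply F→C and equate their C entries. Rows 1 and 3 agree on F; apply F→C and equate their C entries. No row becomes fully distinguished — the join is lossy.
Dependency preservation: the restricted closure of {C, D, G} across the fragments never reaches {E}, so C, D, G → E cannot be enforced without a join — not preserved.

lossy and not dependency-preserving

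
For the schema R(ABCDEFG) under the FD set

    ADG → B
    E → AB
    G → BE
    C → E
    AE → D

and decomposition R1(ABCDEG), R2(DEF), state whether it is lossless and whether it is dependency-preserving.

lossy but dependency-preserving

Lossless test: (DE)⁺ = {ABDE}, which is a superkey of neither fragment — lossy.
Dependency preservation: every FD's attributes lie within a single fragment, so each can be enforced locally — preserved.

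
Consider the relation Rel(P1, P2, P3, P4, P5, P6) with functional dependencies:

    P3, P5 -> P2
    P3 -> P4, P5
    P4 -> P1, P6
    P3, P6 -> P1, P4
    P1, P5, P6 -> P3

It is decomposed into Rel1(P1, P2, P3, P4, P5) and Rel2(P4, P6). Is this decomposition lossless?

Yes

Common attributes: Rel1 ∩ Rel2 = {P4}.
Closure of {P4}: P4 → P1, P6 applies, adding P1, P6. So (P4)⁺ = {P1, P4, P6}.
This closure contains every attribute of Rel2, so Rel1 ∩ Rel2 → Rel2. The join is lossless.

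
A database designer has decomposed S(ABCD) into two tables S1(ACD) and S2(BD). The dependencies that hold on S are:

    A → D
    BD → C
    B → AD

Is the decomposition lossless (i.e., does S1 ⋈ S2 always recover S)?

No

Common attributes: S1 ∩ S2 = {D}.
No dependency enlarges {D}, so (D)⁺ = {D}.
The closure contains neither all of S1 = {ACD} nor all of S2 = {BD}, so the common attributes are not a superkey of either fragment. The join is lossy.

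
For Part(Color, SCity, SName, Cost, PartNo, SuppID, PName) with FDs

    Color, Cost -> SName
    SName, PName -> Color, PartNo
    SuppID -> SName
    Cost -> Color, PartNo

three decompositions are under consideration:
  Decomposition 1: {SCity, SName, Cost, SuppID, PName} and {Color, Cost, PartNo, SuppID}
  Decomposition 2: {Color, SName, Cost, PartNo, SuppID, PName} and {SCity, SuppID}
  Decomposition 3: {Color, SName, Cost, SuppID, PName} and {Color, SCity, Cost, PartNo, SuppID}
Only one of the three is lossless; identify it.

Decomposition 1: common = {Cost, SuppID}, closure = {Color, SName, Cost, PartNo, SuppID} → lossless.
Decomposition 2: common = {SuppID}, closure = {SName, SuppID} → lossy.
Decomposition 3: common = {Color, Cost, SuppID}, closure = {Color, SName, Cost, PartNo, SuppID} → lossy.

Decomposition 1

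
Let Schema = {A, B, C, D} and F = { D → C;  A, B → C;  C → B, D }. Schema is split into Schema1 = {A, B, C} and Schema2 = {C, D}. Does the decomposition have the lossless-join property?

Yes

Common attributes: Schema1 ∩ Schema2 = {C}.
Closure of {C}: C → B, D applies, adding B, D. So (C)⁺ = {B, C, D}.
This closure contains every attribute of Schema2, so Schema1 ∩ Schema2 → Schema2. The join is lossless.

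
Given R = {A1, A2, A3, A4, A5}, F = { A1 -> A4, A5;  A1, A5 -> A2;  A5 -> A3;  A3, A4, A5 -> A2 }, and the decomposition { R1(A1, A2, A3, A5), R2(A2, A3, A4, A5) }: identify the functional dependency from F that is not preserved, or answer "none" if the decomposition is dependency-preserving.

Check A1 → A4, A5: no single fragment contains all of {A1, A4, A5}, and the restricted closure of {A1} across the fragments never reaches {A4, A5}.
A1, A5 → A2 is preserved.
A5 → A3 is preserved.
A3, A4, A5 → A2 is preserved.

A1 -> A4, A5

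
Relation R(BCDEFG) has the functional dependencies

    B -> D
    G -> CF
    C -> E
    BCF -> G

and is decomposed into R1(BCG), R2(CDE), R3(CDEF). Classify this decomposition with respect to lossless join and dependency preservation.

lossy and not dependency-preserving

Lossless test (chase): Rows 1 and 2 agree on C; apply C→E and equate their E entries. No row becomes fully distinguished — the join is lossy.
Dependency preservation: the restricted closure of {B} across the fragments never reaches {D}, so B → D cannot be enforced without a join — not preserved.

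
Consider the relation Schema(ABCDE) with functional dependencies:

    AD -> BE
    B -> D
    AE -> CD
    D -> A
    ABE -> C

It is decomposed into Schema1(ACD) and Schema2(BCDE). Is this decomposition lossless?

Yes

Common attributes: Schema1 ∩ Schema2 = {CD}.
Closure of {CD}: D → A applies, adding A; AD → BE applies, adding BE. So (CD)⁺ = {ABCDE}.
This closure contains every attribute of Schema1, so Schema1 ∩ Schema2 → Schema1. The join is lossless.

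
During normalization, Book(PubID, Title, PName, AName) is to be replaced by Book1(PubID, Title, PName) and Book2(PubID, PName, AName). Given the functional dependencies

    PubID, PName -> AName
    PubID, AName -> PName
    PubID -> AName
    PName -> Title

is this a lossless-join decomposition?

Common attributes: Book1 ∩ Book2 = {PubID, PName}.
Closure of {PubID, PName}: PubID, PName → AName applies, adding AName; PName → Title applies, adding Title. So (PubID, PName)⁺ = {PubID, Title, PName, AName}.
This closure contains every attribute of Book1, so Book1 ∩ Book2 → Book1. The join is lossless.

Yes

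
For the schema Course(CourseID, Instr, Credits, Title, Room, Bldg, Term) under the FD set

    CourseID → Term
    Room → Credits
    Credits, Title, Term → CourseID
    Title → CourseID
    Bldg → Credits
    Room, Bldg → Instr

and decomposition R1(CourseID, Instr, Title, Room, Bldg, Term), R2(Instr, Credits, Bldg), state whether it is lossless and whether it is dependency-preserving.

lossless but not dependency-preserving

Lossless test: (Instr, Bldg)⁺ = {Instr, Credits, Bldg}, which contains all of one fragment — lossless.
Dependency preservation: the restricted closure of {Room} across the fragments never reaches {Credits}, so Room → Credits cannot be enforced without a join — not preserved.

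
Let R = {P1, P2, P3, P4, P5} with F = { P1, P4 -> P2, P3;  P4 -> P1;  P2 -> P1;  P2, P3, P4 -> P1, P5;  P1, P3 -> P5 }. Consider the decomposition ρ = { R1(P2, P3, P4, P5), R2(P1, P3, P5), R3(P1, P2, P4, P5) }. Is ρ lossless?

Chase test. Columns are P1, P2, P3, P4, P5; row i has aⱼ where attribute j ∈ Ri, else bᵢⱼ.
Initial tableau (one row per fragment):
  row 1: b11 a2 a3 a4 a5
  row 2: a1 b22 a3 b24 a5
  row 3: a1 a2 b33 a4 a5
Rows 1 and 3 agree on P4; apply P4→P1 and equate their P1 entries.
Rows 1 and 3 agree on P1, P4; apply P1, P4→P2, P3 and equate their P2, P3 entries.
Row 1 is now all distinguished symbols — the join is lossless.

Yes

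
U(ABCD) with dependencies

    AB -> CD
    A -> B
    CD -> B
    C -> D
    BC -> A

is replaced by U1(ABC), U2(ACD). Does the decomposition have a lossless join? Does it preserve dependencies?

lossless and dependency-preserving

Lossless test: (AC)⁺ = {ABCD}, which contains all of one fragment — lossless.
Dependency preservation: AB → CD; CD → B are not contained in any single fragment, but the restricted closure of each left-hand side across the fragments still reaches the right-hand side; the remaining FDs each lie inside some fragment. All dependencies are preserved.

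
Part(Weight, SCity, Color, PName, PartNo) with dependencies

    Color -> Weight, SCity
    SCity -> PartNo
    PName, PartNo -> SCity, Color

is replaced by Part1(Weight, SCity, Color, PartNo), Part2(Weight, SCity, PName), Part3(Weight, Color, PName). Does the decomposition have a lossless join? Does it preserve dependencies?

Lossless test (chase): Rows 1 and 3 agree on Color; apply Color→Weight, SCity and equate their Weight, SCity entries. Rows 1 and 2 agree on SCity; apply SCity→PartNo and equate their PartNo entries. Rows 1 and 3 agree on SCity; apply SCity→PartNo and equate their PartNo entries. Rows 2 and 3 agree on PName, PartNo; apply PName, PartNo→SCity, Color and equate their SCity, Color entries. Row 2 is now all distinguished symbols — the join is lossless.
Dependency preservation: the restricted closure of {PName, PartNo} across the fragments never reaches {SCity, Color}, so PName, PartNo → SCity, Color cannot be enforced without a join — not preserved.

lossless but not dependency-preserving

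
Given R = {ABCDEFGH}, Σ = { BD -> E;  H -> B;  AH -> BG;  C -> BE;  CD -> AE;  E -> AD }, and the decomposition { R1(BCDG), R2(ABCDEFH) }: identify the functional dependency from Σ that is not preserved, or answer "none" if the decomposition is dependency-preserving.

Check AH → BG: no single fragment contains all of {ABGH}, and the restricted closure of {AH} across the fragments never reaches {BG}.
BD → E is preserved.
H → B is preserved.
C → BE is preserved.
CD → AE is preserved.
E → AD is preserved.

AH -> BG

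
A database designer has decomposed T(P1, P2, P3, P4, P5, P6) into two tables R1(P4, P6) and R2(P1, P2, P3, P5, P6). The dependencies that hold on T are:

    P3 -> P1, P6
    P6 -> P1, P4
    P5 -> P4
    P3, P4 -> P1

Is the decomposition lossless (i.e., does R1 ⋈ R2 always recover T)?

Common attributes: R1 ∩ R2 = {P6}.
Closure of {P6}: P6 → P1, P4 applies, adding P1, P4. So (P6)⁺ = {P1, P4, P6}.
This closure contains every attribute of R1, so R1 ∩ R2 → R1. The join is lossless.

Yes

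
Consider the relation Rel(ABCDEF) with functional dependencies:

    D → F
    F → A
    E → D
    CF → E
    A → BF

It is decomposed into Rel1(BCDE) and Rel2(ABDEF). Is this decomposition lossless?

Common attributes: Rel1 ∩ Rel2 = {BDE}.
Closure of {BDE}: D → F applies, adding F; F → A applies, adding A. So (BDE)⁺ = {ABDEF}.
This closure contains every attribute of Rel2, so Rel1 ∩ Rel2 → Rel2. The join is lossless.

Yes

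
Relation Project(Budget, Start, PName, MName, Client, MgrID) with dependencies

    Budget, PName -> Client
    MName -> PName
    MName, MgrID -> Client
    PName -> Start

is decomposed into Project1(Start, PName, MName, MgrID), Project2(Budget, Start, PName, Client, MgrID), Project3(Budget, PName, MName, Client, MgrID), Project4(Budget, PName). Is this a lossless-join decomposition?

Chase test. Columns are Budget, Start, PName, MName, Client, MgrID; row i has aⱼ where attribute j ∈ Projecti, else bᵢⱼ.
Initial tableau (one row per fragment):
  row 1: b11 a2 a3 a4 b15 a6
  row 2: a1 a2 a3 b24 a5 a6
  row 3: a1 b32 a3 a4 a5 a6
  row 4: a1 b42 a3 b44 b45 b46
Rows 2 and 4 agree on Budget, PName; apply Budget, PName→Client and equate their Client entries.
Rows 1 and 3 agree on MName, MgrID; apply MName, MgrID→Client and equate their Client entries.
Rows 1 and 3 agree on PName; apply PName→Start and equate their Start entries.
Rows 1 and 4 agree on PName; apply PName→Start and equate their Start entries.
Row 3 is now all distinguished symbols — the join is lossless.

Yes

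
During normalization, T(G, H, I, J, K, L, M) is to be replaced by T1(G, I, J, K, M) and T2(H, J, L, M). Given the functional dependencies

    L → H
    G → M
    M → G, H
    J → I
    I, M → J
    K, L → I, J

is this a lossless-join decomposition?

Common attributes: T1 ∩ T2 = {J, M}.
Closure of {J, M}: M → G, H applies, adding G, H; J → I applies, adding I. So (J, M)⁺ = {G, H, I, J, M}.
The closure contains neither all of T1 = {G, I, J, K, M} nor all of T2 = {H, J, L, M}, so the common attributes are not a superkey of either fragment. The join is lossy.

No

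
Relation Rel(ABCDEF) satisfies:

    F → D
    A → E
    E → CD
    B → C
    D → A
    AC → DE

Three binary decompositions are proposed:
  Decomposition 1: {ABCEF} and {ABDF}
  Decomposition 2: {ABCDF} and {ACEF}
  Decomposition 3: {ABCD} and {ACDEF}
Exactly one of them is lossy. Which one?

Decomposition 1: common = {ABF}, closure = {ABCDEF} → lossless.
Decomposition 2: common = {ACF}, closure = {ACDEF} → lossless.
Decomposition 3: common = {ACD}, closure = {ACDE} → lossy.

Decomposition 3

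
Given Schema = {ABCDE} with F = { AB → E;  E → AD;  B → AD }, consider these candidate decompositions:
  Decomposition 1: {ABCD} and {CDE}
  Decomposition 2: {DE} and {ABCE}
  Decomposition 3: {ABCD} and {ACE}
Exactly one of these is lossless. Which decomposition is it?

Decomposition 1: common = {CD}, closure = {CD} → lossy.
Decomposition 2: common = {E}, closure = {ADE} → lossless.
Decomposition 3: common = {AC}, closure = {AC} → lossy.

Decomposition 2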